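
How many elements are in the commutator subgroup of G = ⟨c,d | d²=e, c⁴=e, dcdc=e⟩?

G' = [G, G] is generated by all commutators. The generator-pair commutators are: [c, d] = c².
The subgroup they normally generate is {e, c²}, of order 2.
Check: |G/G'| = 8/2 = 4 is the order of the abelianisation.

Answer: 2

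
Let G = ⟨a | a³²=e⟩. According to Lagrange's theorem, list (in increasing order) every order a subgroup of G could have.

|G| = 32 = 2⁵. By Lagrange's theorem the order of any subgroup divides 32; the divisors of 32 are 1, 2, 4, 8, 16, 32.

Answer: 1, 2, 4, 8, 16, 32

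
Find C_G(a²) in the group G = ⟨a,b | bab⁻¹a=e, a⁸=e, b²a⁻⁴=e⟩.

⟨a²⟩ ⊆ C_G(a²) since powers of a² commute with a²; so |C_G(a²)| ≥ |⟨a²⟩| = 4.
By orbit–stabilizer, |C_G(a²)| = |G| / |conj. class of a²| = 16 / 2 = 8.
The 8 elements commuting with a² are {e, a, a², a³, a⁴, a⁵, a⁶, a⁷}.

Answer: {e, a, a², a³, a⁴, a⁵, a⁶, a⁷}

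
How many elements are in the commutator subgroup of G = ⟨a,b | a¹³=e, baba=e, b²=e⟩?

G' = [G, G] is generated by all commutators. The generator-pair commutators are: [a, b] = a².
The subgroup they normally generate is {e, a, a², a³, a⁴, a⁵, a⁶, a⁷, a⁸, a⁹, a¹⁰, a¹¹, a¹²}, of order 13.
Check: |G/G'| = 26/13 = 2 is the order of the abelianisation.

Answer: 13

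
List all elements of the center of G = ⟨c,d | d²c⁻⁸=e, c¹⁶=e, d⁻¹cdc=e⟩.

An element z ∈ Z(G) iff z commutes with every generator.
For example c⁸ is central: (c⁸)·c = c⁹ = c·(c⁸); (c⁸)·d = d⁻¹ = d·(c⁸).
Whereas c ∉ Z(G) since c·d = cd ≠ c⁷d⁻¹ = d·c.
Checking each of the 32 elements this way gives Z(G) = {e, c⁸}, of order 2.

Answer: {e, c⁸}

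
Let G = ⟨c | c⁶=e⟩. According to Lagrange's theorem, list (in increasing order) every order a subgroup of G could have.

|G| = 6 = 2 · 3. By Lagrange's theorem the order of any subgroup divides 6; the divisors of 6 are 1, 2, 3, 6.

Answer: 1, 2, 3, 6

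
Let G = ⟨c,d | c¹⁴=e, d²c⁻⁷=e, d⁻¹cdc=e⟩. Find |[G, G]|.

G' = [G, G] is generated by all commutators. The generator-pair commutators are: [c, d] = c².
The subgroup they normally generate is {e, c², c⁴, c⁶, c⁸, c¹⁰, c¹²}, of order 7.
Check: |G/G'| = 28/7 = 4 is the order of the abelianisation.

Answer: 7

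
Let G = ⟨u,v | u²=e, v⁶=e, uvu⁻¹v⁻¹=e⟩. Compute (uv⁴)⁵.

Compute successive powers of (uv⁴), reducing at each step:
  (uv⁴)²: (uv⁴) · u = v⁴;   (v⁴) · v⁴ = v²
  (uv⁴)³: (v²) · u = uv²;   (uv²) · v⁴ = u
  (uv⁴)⁴: u · u = e;   e · v⁴ = v⁴
  (uv⁴)⁵: (v⁴) · u = uv⁴;   (uv⁴) · v⁴ = uv²

Answer: uv²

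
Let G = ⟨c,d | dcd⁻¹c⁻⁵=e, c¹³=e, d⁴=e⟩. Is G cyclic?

Every cyclic group is abelian. But c·d = cd while d·c = c⁵d, so c·d ≠ d·c and G is not abelian. Hence G is not cyclic.

Answer: No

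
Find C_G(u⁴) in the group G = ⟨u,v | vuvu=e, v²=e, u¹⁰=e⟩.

⟨u⁴⟩ ⊆ C_G(u⁴) since powers of u⁴ commute with u⁴; so |C_G(u⁴)| ≥ |⟨u⁴⟩| = 5.
By orbit–stabilizer, |C_G(u⁴)| = |G| / |conj. class of u⁴| = 20 / 2 = 10.
The 10 elements commuting with u⁴ are {e, u, u², u³, u⁴, u⁵, u⁶, u⁷, u⁸, u⁹}.

Answer: {e, u, u², u³, u⁴, u⁵, u⁶, u⁷, u⁸, u⁹}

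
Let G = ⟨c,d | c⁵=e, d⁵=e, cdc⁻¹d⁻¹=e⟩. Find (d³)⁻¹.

The order of (d³) is 5 (smallest k with (d³)ᵏ = e), so (d³)⁻¹ = (d³)⁴ = d².
Check: (d³) · (d²) → (d³) · d² = e, giving e as required.

Answer: d²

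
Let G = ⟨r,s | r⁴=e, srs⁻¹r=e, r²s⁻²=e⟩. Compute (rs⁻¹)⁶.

Compute successive powers of (rs⁻¹), reducing at each step:
  (rs⁻¹)²: (rs⁻¹) · r = s⁻¹;   (s⁻¹) · s⁻¹ = r²
  (rs⁻¹)³: (r²) · r = r³;   (r³) · s⁻¹ = rs
  (rs⁻¹)⁴: (rs) · r = s;   s · s⁻¹ = e
  (rs⁻¹)⁵: e · r = r;   r · s⁻¹ = rs⁻¹
  (rs⁻¹)⁶: (rs⁻¹) · r = s⁻¹;   (s⁻¹) · s⁻¹ = r²

Answer: r²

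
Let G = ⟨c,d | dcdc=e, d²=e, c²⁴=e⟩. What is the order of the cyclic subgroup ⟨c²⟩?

|⟨c²⟩| equals the order of c². Compute successive powers until reaching e:
  (c²)¹ = c², (c²)² = c⁴, (c²)³ = c⁶, (c²)⁴ = c⁸, (c²)⁵ = c¹⁰, (c²)⁶ = c¹², (c²)⁷ = c¹⁴, (c²)⁸ = c¹⁶, (c²)⁹ = c¹⁸, (c²)¹⁰ = c²⁰, (c²)¹¹ = c²², (c²)¹² = e.
The smallest positive k with (c²)ᵏ = e is 12, so |⟨c²⟩| = 12.

Answer: 12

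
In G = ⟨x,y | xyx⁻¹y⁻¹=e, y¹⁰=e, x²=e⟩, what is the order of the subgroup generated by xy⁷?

|⟨xy⁷⟩| equals the order of xy⁷. Compute successive powers until reaching e:
  (xy⁷)¹ = xy⁷, (xy⁷)² = y⁴, (xy⁷)³ = xy, (xy⁷)⁴ = y⁸, (xy⁷)⁵ = xy⁵, (xy⁷)⁶ = y², (xy⁷)⁷ = xy⁹, (xy⁷)⁸ = y⁶, (xy⁷)⁹ = xy³, (xy⁷)¹⁰ = e.
The smallest positive k with (xy⁷)ᵏ = e is 10, so |⟨xy⁷⟩| = 10.

Answer: 10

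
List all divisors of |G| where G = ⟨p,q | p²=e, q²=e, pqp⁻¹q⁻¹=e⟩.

|G| = 4 = 2². By Lagrange's theorem the order of any subgroup divides 4; the divisors of 4 are 1, 2, 4.

Answer: 1, 2, 4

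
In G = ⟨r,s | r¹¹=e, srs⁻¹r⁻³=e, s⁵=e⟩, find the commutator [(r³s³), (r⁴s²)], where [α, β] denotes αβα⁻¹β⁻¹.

[(r³s³), (r⁴s²)] = (r³s³)·(r⁴s²)·(r³s³)⁻¹·(r⁴s²)⁻¹.
  (r³s³) · (r⁴s²) = r
  r · (r⁶s²) = r⁷s²
  (r⁷s²) · (r²s³) = r³

Answer: r³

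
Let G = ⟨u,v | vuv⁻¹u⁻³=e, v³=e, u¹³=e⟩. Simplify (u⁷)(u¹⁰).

Compute (u⁷) · (u¹⁰) by multiplying left to right and reducing via the relations at each step:
  (u⁷) · u¹⁰ = u⁴

Answer: u⁴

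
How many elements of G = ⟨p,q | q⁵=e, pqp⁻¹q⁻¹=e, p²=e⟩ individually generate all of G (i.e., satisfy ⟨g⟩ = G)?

G is cyclic of order 10. An element generates G iff its order is 10, and a cyclic group of order 10 has exactly φ(10) = 4 such elements.

Answer: 4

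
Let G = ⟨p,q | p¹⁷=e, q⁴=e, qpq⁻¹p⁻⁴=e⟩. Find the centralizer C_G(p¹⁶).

⟨p¹⁶⟩ ⊆ C_G(p¹⁶) since powers of p¹⁶ commute with p¹⁶; so |C_G(p¹⁶)| ≥ |⟨p¹⁶⟩| = 17.
By orbit–stabilizer, |C_G(p¹⁶)| = |G| / |conj. class of p¹⁶| = 68 / 4 = 17.
The 17 elements commuting with p¹⁶ are {e, p, p², p³, p⁴, p⁵, p⁶, p⁷, p⁸, p⁹, p¹⁰, p¹¹, p¹², p¹³, p¹⁴, p¹⁵, p¹⁶}.

Answer: {e, p, p², p³, p⁴, p⁵, p⁶, p⁷, p⁸, p⁹, p¹⁰, p¹¹, p¹², p¹³, p¹⁴, p¹⁵, p¹⁶}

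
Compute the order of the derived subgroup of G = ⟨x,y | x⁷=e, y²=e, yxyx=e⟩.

G' = [G, G] is generated by all commutators. The generator-pair commutators are: [x, y] = x².
The subgroup they normally generate is {e, x, x², x³, x⁴, x⁵, x⁶}, of order 7.
Check: |G/G'| = 14/7 = 2 is the order of the abelianisation.

Answer: 7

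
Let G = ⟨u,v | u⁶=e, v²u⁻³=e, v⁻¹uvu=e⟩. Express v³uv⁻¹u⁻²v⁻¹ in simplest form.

Multiply left to right, reducing at each step:
  (v⁻¹) · u = u²v
  (u²v) · v⁻¹ = u²
  (u²) · u⁻² = e
  e · v⁻¹ = v⁻¹

Answer: v⁻¹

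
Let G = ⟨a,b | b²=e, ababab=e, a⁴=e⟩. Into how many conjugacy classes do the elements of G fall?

The conjugacy classes (representative and size) are:
  [e] (size 1), [a³] (size 6), [a²ba²b] (size 3), [aba³] (size 6), [ba³] (size 8).
Class equation: 1 + 6 + 3 + 6 + 8 = 24 = |G|. So G has 5 conjugacy classes.

Answer: 5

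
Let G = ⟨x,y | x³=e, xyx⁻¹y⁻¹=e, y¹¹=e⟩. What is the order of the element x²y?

Compute successive powers until reaching e:
  (x²y)¹ = x²y, (x²y)² = xy², (x²y)³ = y³, (x²y)⁴ = x²y⁴, (x²y)⁵ = xy⁵, (x²y)⁶ = y⁶, (x²y)⁷ = x²y⁷, (x²y)⁸ = xy⁸, (x²y)⁹ = y⁹, (x²y)¹⁰ = x²y¹⁰, (x²y)¹¹ = x, (x²y)¹² = y, (x²y)¹³ = x²y², (x²y)¹⁴ = xy³, (x²y)¹⁵ = y⁴, (x²y)¹⁶ = x²y⁵, (x²y)¹⁷ = xy⁶, (x²y)¹⁸ = y⁷, (x²y)¹⁹ = x²y⁸, (x²y)²⁰ = xy⁹, (x²y)²¹ = y¹⁰, (x²y)²² = x², (x²y)²³ = xy, (x²y)²⁴ = y², (x²y)²⁵ = x²y³, (x²y)²⁶ = xy⁴, (x²y)²⁷ = y⁵, (x²y)²⁸ = x²y⁶, (x²y)²⁹ = xy⁷, (x²y)³⁰ = y⁸, (x²y)³¹ = x²y⁹, (x²y)³² = xy¹⁰, (x²y)³³ = e.
The smallest positive k with (x²y)ᵏ = e is 33.

Answer: 33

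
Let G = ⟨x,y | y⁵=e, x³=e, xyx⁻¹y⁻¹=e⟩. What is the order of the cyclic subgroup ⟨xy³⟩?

|⟨xy³⟩| equals the order of xy³. Compute successive powers until reaching e:
  (xy³)¹ = xy³, (xy³)² = x²y, (xy³)³ = y⁴, (xy³)⁴ = xy², (xy³)⁵ = x², (xy³)⁶ = y³, (xy³)⁷ = xy, (xy³)⁸ = x²y⁴, (xy³)⁹ = y², (xy³)¹⁰ = x, (xy³)¹¹ = x²y³, (xy³)¹² = y, (xy³)¹³ = xy⁴, (xy³)¹⁴ = x²y², (xy³)¹⁵ = e.
The smallest positive k with (xy³)ᵏ = e is 15, so |⟨xy³⟩| = 15.

Answer: 15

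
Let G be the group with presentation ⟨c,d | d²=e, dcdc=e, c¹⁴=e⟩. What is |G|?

Enumerate words in the generators, reducing via the relations: the distinct elements are
  {c, d, e, cd, c², c³, c⁴, c⁵, c⁶, c⁷, c⁸, c⁹, c²d, c³d, c¹², c¹³, c¹¹, c¹⁰, c⁴d, c⁵d, c⁶d, c⁷d, c⁸d, c⁹d, c¹²d, c¹³d, c¹¹d, c¹⁰d}.
No further products give new elements, so |G| = 28.

Answer: 28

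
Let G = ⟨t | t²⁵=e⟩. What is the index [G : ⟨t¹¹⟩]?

First find ord(t¹¹) by computing successive powers:
  (t¹¹)¹ = t¹¹, (t¹¹)² = t²², (t¹¹)³ = t⁸, (t¹¹)⁴ = t¹⁹, (t¹¹)⁵ = t⁵, (t¹¹)⁶ = t¹⁶, (t¹¹)⁷ = t², (t¹¹)⁸ = t¹³, (t¹¹)⁹ = t²⁴, (t¹¹)¹⁰ = t¹⁰, (t¹¹)¹¹ = t²¹, (t¹¹)¹² = t⁷, (t¹¹)¹³ = t¹⁸, (t¹¹)¹⁴ = t⁴, (t¹¹)¹⁵ = t¹⁵, (t¹¹)¹⁶ = t, (t¹¹)¹⁷ = t¹², (t¹¹)¹⁸ = t²³, (t¹¹)¹⁹ = t⁹, (t¹¹)²⁰ = t²⁰, (t¹¹)²¹ = t⁶, (t¹¹)²² = t¹⁷, (t¹¹)²³ = t³, (t¹¹)²⁴ = t¹⁴, (t¹¹)²⁵ = e.
So |⟨t¹¹⟩| = ord(t¹¹) = 25. With |G| = 25, by Lagrange [G : ⟨t¹¹⟩] = 25/25 = 1.

Answer: 1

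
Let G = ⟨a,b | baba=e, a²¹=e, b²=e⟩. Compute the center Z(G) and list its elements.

An element z ∈ Z(G) iff z commutes with every generator.
For example e is central: e·a = a = a·e; e·b = b = b·e.
Whereas a ∉ Z(G) since a·b = ab ≠ a²⁰b = b·a.
Checking each of the 42 elements this way gives Z(G) = {e}, of order 1.

Answer: {e}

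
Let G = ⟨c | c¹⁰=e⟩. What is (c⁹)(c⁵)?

Compute (c⁹) · (c⁵) by multiplying left to right and reducing via the relations at each step:
  (c⁹) · c⁵ = c⁴

Answer: c⁴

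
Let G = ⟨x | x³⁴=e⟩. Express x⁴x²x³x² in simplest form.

Multiply left to right, reducing at each step:
  (x⁴) · x² = x⁶
  (x⁶) · x³ = x⁹
  (x⁹) · x² = x¹¹

Answer: x¹¹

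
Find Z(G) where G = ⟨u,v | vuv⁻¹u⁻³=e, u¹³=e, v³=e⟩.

An element z ∈ Z(G) iff z commutes with every generator.
For example e is central: e·u = u = u·e; e·v = v = v·e.
Whereas u ∉ Z(G) since u·v = uv ≠ u³v = v·u.
Checking each of the 39 elements this way gives Z(G) = {e}, of order 1.

Answer: {e}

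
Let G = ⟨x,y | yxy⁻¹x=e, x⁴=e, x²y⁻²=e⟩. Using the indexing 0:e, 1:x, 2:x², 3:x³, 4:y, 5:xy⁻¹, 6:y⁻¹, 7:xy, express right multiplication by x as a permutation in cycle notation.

(0 1 2 3)(4 5 6 7)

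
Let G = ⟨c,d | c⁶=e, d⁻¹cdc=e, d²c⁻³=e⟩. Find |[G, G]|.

G' = [G, G] is generated by all commutators. The generator-pair commutators are: [c, d] = c².
The subgroup they normally generate is {e, c², c⁴}, of order 3.
Check: |G/G'| = 12/3 = 4 is the order of the abelianisation.

Answer: 3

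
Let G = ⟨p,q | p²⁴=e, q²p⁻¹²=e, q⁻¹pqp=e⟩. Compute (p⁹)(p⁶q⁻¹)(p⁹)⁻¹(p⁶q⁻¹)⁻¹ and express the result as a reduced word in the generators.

[(p⁹), (p⁶q⁻¹)] = (p⁹)·(p⁶q⁻¹)·(p⁹)⁻¹·(p⁶q⁻¹)⁻¹.
  (p⁹) · (p⁶q⁻¹) = p³q
  (p³q) · (p¹⁵) = q⁻¹
  (q⁻¹) · (p⁶q) = p¹⁸

Answer: p¹⁸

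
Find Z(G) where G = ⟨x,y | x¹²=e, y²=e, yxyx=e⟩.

An element z ∈ Z(G) iff z commutes with every generator.
For example x⁶ is central: (x⁶)·x = x⁷ = x·(x⁶); (x⁶)·y = x⁶y = y·(x⁶).
Whereas x ∉ Z(G) since x·y = xy ≠ x¹¹y = y·x.
Checking each of the 24 elements this way gives Z(G) = {e, x⁶}, of order 2.

Answer: {e, x⁶}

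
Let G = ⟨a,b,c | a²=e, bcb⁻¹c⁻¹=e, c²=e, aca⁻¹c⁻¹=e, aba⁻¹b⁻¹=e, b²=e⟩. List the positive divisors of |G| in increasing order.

|G| = 8 = 2³. By Lagrange's theorem the order of any subgroup divides 8; the divisors of 8 are 1, 2, 4, 8.

Answer: 1, 2, 4, 8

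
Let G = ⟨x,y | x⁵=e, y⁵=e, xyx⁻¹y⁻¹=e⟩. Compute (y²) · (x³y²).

Compute (y²) · (x³y²) by multiplying left to right and reducing via the relations at each step:
  (y²) · x³ = x³y²
  (x³y²) · y² = x³y⁴

Answer: x³y⁴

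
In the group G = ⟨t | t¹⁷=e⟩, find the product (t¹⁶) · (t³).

Compute (t¹⁶) · (t³) by multiplying left to right and reducing via the relations at each step:
  (t¹⁶) · t³ = t²

Answer: t²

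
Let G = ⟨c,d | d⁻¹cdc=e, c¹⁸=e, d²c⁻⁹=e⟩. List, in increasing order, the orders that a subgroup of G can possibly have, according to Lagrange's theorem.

|G| = 36 = 2² · 3². By Lagrange's theorem the order of any subgroup divides 36; the divisors of 36 are 1, 2, 3, 4, 6, 9, 12, 18, 36.

Answer: 1, 2, 3, 4, 6, 9, 12, 18, 36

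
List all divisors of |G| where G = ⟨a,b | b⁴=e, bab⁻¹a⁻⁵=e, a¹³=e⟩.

|G| = 52 = 2² · 13. By Lagrange's theorem the order of any subgroup divides 52; the divisors of 52 are 1, 2, 4, 13, 26, 52.

Answer: 1, 2, 4, 13, 26, 52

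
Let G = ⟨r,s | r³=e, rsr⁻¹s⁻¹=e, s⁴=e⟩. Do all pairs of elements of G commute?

Each pair of generators commutes: r·s = rs = s·r. Since the generators pairwise commute, every element of G commutes with every other, so G is abelian.

Answer: Yes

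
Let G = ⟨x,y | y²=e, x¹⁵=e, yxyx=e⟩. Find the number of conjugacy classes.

The conjugacy classes (representative and size) are:
  [e] (size 1), [x¹⁴] (size 2), [x²] (size 2), [x³] (size 2), [x⁴] (size 2), [x¹⁰] (size 2), [x⁹] (size 2), [x⁷] (size 2), [x¹³y] (size 15).
Class equation: 1 + 2 + 2 + 2 + 2 + 2 + 2 + 2 + 15 = 30 = |G|. So G has 9 conjugacy classes.

Answer: 9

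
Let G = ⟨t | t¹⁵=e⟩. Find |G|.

G is generated by a single element, so G is cyclic. The relator gives t¹⁵ = e and no smaller power is forced to be e, so the 15 powers {e, t, t², t³, t⁴, t⁵, t⁶, t⁷, t⁸, t⁹, t¹², t¹³, t¹¹, t¹⁰, t¹⁴} are distinct. Hence |G| = 15.

Answer: 15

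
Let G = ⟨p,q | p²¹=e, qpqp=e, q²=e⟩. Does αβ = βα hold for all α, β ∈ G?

p·q = pq but q·p = p²⁰q, so p·q ≠ q·p and G is not abelian.

Answer: No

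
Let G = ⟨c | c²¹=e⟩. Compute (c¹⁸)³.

Compute successive powers of (c¹⁸), reducing at each step:
  (c¹⁸)²: (c¹⁸) · c¹⁸ = c¹⁵
  (c¹⁸)³: (c¹⁵) · c¹⁸ = c¹²

Answer: c¹²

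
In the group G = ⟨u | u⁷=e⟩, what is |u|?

Compute successive powers until reaching e:
  u¹ = u, u² = u², u³ = u³, u⁴ = u⁴, u⁵ = u⁵, u⁶ = u⁶, u⁷ = e.
The smallest positive k with uᵏ = e is 7.

Answer: 7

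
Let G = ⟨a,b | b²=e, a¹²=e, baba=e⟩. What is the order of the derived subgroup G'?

G' = [G, G] is generated by all commutators. The generator-pair commutators are: [a, b] = a².
The subgroup they normally generate is {e, a², a⁴, a⁶, a⁸, a¹⁰}, of order 6.
Check: |G/G'| = 24/6 = 4 is the order of the abelianisation.

Answer: 6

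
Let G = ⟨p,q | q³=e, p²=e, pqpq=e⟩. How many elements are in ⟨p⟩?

|⟨p⟩| equals the order of p. Compute successive powers until reaching e:
  p¹ = p, p² = e.
The smallest positive k with pᵏ = e is 2, so |⟨p⟩| = 2.

Answer: 2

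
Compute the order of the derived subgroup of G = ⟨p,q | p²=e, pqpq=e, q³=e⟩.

G' = [G, G] is generated by all commutators. The generator-pair commutators are: [p, q] = q.
The subgroup they normally generate is {e, q, q²}, of order 3.
Check: |G/G'| = 6/3 = 2 is the order of the abelianisation.

Answer: 3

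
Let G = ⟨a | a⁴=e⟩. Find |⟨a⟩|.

|⟨a⟩| equals the order of a. Compute successive powers until reaching e:
  a¹ = a, a² = a², a³ = a³, a⁴ = e.
The smallest positive k with aᵏ = e is 4, so |⟨a⟩| = 4.

Answer: 4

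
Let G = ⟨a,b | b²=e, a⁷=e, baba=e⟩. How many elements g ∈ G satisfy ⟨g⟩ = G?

⟨g⟩ = G would require ord(g) = |G| = 14, but the maximum element order in G is 7 < 14. So G is not cyclic and no single element generates it: the count is 0.

Answer: 0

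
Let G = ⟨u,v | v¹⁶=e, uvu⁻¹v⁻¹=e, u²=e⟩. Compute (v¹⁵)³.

Compute successive powers of (v¹⁵), reducing at each step:
  (v¹⁵)²: (v¹⁵) · v¹⁵ = v¹⁴
  (v¹⁵)³: (v¹⁴) · v¹⁵ = v¹³

Answer: v¹³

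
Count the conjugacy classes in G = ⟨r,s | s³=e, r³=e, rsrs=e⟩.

The conjugacy classes (representative and size) are:
  [e] (size 1), [sr²] (size 4), [s²r] (size 4), [r²s²] (size 3).
Class equation: 1 + 4 + 4 + 3 = 12 = |G|. So G has 4 conjugacy classes.

Answer: 4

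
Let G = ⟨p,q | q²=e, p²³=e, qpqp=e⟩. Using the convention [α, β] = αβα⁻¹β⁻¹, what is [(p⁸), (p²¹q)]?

[(p⁸), (p²¹q)] = (p⁸)·(p²¹q)·(p⁸)⁻¹·(p²¹q)⁻¹.
  (p⁸) · (p²¹q) = p⁶q
  (p⁶q) · (p¹⁵) = p¹⁴q
  (p¹⁴q) · (p²¹q) = p¹⁶

Answer: p¹⁶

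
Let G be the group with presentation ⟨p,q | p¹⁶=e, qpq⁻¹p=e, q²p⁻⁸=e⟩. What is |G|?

Enumerate words in the generators, reducing via the relations: the distinct elements are
  {e, p, q, pq, p², p³, p⁴, p⁵, p⁶, p⁷, p⁸, p⁹, p²q, p³q, p¹², p¹³, p¹¹, p¹⁰, p¹⁴, p¹⁵, p⁴q, p⁵q, p⁶q, p⁷q, q⁻¹, pq⁻¹, p²q⁻¹, p³q⁻¹, p⁴q⁻¹, p⁵q⁻¹, p⁶q⁻¹, p⁷q⁻¹}.
No further products give new elements, so |G| = 32.

Answer: 32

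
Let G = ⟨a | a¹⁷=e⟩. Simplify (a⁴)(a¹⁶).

Compute (a⁴) · (a¹⁶) by multiplying left to right and reducing via the relations at each step:
  (a⁴) · a¹⁶ = a³

Answer: a³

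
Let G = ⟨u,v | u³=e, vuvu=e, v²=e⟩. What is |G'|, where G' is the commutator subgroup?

G' = [G, G] is generated by all commutators. The generator-pair commutators are: [u, v] = u².
The subgroup they normally generate is {e, u, u²}, of order 3.
Check: |G/G'| = 6/3 = 2 is the order of the abelianisation.

Answer: 3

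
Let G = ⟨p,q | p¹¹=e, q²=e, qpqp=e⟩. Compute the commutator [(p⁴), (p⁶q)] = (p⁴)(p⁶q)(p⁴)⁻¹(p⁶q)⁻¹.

[(p⁴), (p⁶q)] = (p⁴)·(p⁶q)·(p⁴)⁻¹·(p⁶q)⁻¹.
  (p⁴) · (p⁶q) = p¹⁰q
  (p¹⁰q) · (p⁷) = p³q
  (p³q) · (p⁶q) = p⁸

Answer: p⁸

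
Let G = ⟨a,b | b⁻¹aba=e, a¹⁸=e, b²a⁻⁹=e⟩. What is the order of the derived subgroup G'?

G' = [G, G] is generated by all commutators. The generator-pair commutators are: [a, b] = a².
The subgroup they normally generate is {e, a², a⁴, a⁶, a⁸, a¹⁰, a¹², a¹⁴, a¹⁶}, of order 9.
Check: |G/G'| = 36/9 = 4 is the order of the abelianisation.

Answer: 9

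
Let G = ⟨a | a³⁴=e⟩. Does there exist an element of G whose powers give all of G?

|G| = 34. The element a has order 34 (its powers give 34 distinct elements), so ⟨a⟩ = G and G is cyclic.

Answer: Yes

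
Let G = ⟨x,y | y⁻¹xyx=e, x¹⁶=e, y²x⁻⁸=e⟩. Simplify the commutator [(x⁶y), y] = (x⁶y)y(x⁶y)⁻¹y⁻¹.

[(x⁶y), y] = (x⁶y)·y·(x⁶y)⁻¹·y⁻¹.
  (x⁶y) · y = x¹⁴
  (x¹⁴) · (x⁶y⁻¹) = x⁴y⁻¹
  (x⁴y⁻¹) · (y⁻¹) = x¹²

Answer: x¹²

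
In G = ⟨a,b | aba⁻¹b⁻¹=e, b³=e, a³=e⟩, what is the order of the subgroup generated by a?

|⟨a⟩| equals the order of a. Compute successive powers until reaching e:
  a¹ = a, a² = a², a³ = e.
The smallest positive k with aᵏ = e is 3, so |⟨a⟩| = 3.

Answer: 3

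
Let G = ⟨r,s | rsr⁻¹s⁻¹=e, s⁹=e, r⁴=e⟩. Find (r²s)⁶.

Compute successive powers of (r²s), reducing at each step:
  (r²s)²: (r²s) · r² = s;   s · s = s²
  (r²s)³: (s²) · r² = r²s²;   (r²s²) · s = r²s³
  (r²s)⁴: (r²s³) · r² = s³;   (s³) · s = s⁴
  (r²s)⁵: (s⁴) · r² = r²s⁴;   (r²s⁴) · s = r²s⁵
  (r²s)⁶: (r²s⁵) · r² = s⁵;   (s⁵) · s = s⁶

Answer: s⁶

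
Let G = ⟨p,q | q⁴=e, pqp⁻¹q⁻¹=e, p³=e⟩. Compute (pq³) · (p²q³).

Compute (pq³) · (p²q³) by multiplying left to right and reducing via the relations at each step:
  (pq³) · p² = q³
  (q³) · q³ = q²

Answer: q²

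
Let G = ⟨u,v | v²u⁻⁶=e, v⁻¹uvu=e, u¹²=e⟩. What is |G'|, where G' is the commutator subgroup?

G' = [G, G] is generated by all commutators. The generator-pair commutators are: [u, v] = u².
The subgroup they normally generate is {e, u², u⁴, u⁶, u⁸, u¹⁰}, of order 6.
Check: |G/G'| = 24/6 = 4 is the order of the abelianisation.

Answer: 6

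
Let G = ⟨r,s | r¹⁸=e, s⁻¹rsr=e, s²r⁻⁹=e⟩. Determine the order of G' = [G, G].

G' = [G, G] is generated by all commutators. The generator-pair commutators are: [r, s] = r².
The subgroup they normally generate is {e, r², r⁴, r⁶, r⁸, r¹⁰, r¹², r¹⁴, r¹⁶}, of order 9.
Check: |G/G'| = 36/9 = 4 is the order of the abelianisation.

Answer: 9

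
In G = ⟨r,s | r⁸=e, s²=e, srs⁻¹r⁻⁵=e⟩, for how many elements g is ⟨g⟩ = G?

⟨g⟩ = G would require ord(g) = |G| = 16, but the maximum element order in G is 8 < 16. So G is not cyclic and no single element generates it: the count is 0.

Answer: 0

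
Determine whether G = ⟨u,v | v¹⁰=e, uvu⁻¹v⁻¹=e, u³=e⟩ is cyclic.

|G| = 30. The element uv has order 30 (its powers give 30 distinct elements), so ⟨uv⟩ = G and G is cyclic.

Answer: Yes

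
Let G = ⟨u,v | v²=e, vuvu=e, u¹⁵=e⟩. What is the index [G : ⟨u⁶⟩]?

First find ord(u⁶) by computing successive powers:
  (u⁶)¹ = u⁶, (u⁶)² = u¹², (u⁶)³ = u³, (u⁶)⁴ = u⁹, (u⁶)⁵ = e.
So |⟨u⁶⟩| = ord(u⁶) = 5. With |G| = 30, by Lagrange [G : ⟨u⁶⟩] = 30/5 = 6.

Answer: 6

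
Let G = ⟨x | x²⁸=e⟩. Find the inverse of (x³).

The order of (x³) is 28 (smallest k with (x³)ᵏ = e), so (x³)⁻¹ = (x³)²⁷ = x²⁵.
Check: (x³) · (x²⁵) → (x³) · x²⁵ = e, giving e as required.

Answer: x²⁵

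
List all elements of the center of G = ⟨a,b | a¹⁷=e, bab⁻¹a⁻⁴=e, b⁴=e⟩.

An element z ∈ Z(G) iff z commutes with every generator.
For example e is central: e·a = a = a·e; e·b = b = b·e.
Whereas a ∉ Z(G) since a·b = ab ≠ a⁴b = b·a.
Checking each of the 68 elements this way gives Z(G) = {e}, of order 1.

Answer: {e}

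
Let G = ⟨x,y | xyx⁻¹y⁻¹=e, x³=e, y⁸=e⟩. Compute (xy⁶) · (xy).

Compute (xy⁶) · (xy) by multiplying left to right and reducing via the relations at each step:
  (xy⁶) · x = x²y⁶
  (x²y⁶) · y = x²y⁷

Answer: x²y⁷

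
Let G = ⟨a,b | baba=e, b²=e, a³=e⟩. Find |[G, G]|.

G' = [G, G] is generated by all commutators. The generator-pair commutators are: [a, b] = a².
The subgroup they normally generate is {e, a, a²}, of order 3.
Check: |G/G'| = 6/3 = 2 is the order of the abelianisation.

Answer: 3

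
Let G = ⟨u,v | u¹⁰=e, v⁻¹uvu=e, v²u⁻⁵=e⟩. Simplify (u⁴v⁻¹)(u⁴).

Compute (u⁴v⁻¹) · (u⁴) by multiplying left to right and reducing via the relations at each step:
  (u⁴v⁻¹) · u⁴ = v⁻¹

Answer: v⁻¹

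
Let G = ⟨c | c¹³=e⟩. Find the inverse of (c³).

The order of (c³) is 13 (smallest k with (c³)ᵏ = e), so (c³)⁻¹ = (c³)¹² = c¹⁰.
Check: (c³) · (c¹⁰) → (c³) · c¹⁰ = e, giving e as required.

Answer: c¹⁰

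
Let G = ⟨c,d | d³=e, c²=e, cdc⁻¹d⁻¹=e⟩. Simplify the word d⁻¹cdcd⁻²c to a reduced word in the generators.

Multiply left to right, reducing at each step:
  (d²) · c = cd²
  (cd²) · d = c
  c · c = e
  e · d⁻² = d
  d · c = cd

Answer: cd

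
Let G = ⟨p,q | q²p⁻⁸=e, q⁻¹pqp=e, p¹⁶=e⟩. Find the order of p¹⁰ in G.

Compute successive powers until reaching e:
  (p¹⁰)¹ = p¹⁰, (p¹⁰)² = p⁴, (p¹⁰)³ = p¹⁴, (p¹⁰)⁴ = p⁸, (p¹⁰)⁵ = p², (p¹⁰)⁶ = p¹², (p¹⁰)⁷ = p⁶, (p¹⁰)⁸ = e.
The smallest positive k with (p¹⁰)ᵏ = e is 8.

Answer: 8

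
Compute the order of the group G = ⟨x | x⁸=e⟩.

G is generated by a single element, so G is cyclic. The relator gives x⁸ = e and no smaller power is forced to be e, so the 8 powers {e, x, x², x³, x⁴, x⁵, x⁶, x⁷} are distinct. Hence |G| = 8.

Answer: 8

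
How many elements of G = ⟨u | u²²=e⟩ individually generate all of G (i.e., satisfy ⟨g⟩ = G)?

G is cyclic of order 22. An element generates G iff its order is 22, and a cyclic group of order 22 has exactly φ(22) = 10 such elements.

Answer: 10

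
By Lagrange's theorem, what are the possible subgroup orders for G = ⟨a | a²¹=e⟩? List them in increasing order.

|G| = 21 = 3 · 7. By Lagrange's theorem the order of any subgroup divides 21; the divisors of 21 are 1, 3, 7, 21.

Answer: 1, 3, 7, 21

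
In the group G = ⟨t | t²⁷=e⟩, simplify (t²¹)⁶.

Compute successive powers of (t²¹), reducing at each step:
  (t²¹)²: (t²¹) · t²¹ = t¹⁵
  (t²¹)³: (t¹⁵) · t²¹ = t⁹
  (t²¹)⁴: (t⁹) · t²¹ = t³
  (t²¹)⁵: (t³) · t²¹ = t²⁴
  (t²¹)⁶: (t²⁴) · t²¹ = t¹⁸

Answer: t¹⁸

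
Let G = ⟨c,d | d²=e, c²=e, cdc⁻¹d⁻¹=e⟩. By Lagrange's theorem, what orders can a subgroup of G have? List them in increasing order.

|G| = 4 = 2². By Lagrange's theorem the order of any subgroup divides 4; the divisors of 4 are 1, 2, 4.

Answer: 1, 2, 4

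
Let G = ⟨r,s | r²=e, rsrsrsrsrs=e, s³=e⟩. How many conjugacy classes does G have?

The conjugacy classes (representative and size) are:
  [e] (size 1), [rsrs²rsrs²r] (size 15), [srsrs²r] (size 20), [rs²rs²r] (size 12), [s²rsrs²] (size 12).
Class equation: 1 + 15 + 20 + 12 + 12 = 60 = |G|. So G has 5 conjugacy classes.

Answer: 5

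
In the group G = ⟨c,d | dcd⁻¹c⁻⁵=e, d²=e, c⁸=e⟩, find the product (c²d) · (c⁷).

Compute (c²d) · (c⁷) by multiplying left to right and reducing via the relations at each step:
  (c²d) · c⁷ = c⁵d

Answer: c⁵d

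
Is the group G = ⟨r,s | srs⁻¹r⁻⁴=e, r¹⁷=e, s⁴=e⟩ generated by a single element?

Every cyclic group is abelian. But r·s = rs while s·r = r⁴s, so r·s ≠ s·r and G is not abelian. Hence G is not cyclic.

Answer: No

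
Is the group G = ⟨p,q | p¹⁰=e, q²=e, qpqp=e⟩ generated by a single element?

Every cyclic group is abelian. But p·q = pq while q·p = p⁹q, so p·q ≠ q·p and G is not abelian. Hence G is not cyclic.

Answer: No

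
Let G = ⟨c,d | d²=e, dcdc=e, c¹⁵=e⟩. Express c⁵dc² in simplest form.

Multiply left to right, reducing at each step:
  (c⁵) · d = c⁵d
  (c⁵d) · c² = c³d

Answer: c³d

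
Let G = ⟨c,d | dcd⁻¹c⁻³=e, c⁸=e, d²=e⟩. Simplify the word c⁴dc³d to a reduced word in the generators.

Multiply left to right, reducing at each step:
  (c⁴) · d = c⁴d
  (c⁴d) · c³ = c⁵d
  (c⁵d) · d = c⁵

Answer: c⁵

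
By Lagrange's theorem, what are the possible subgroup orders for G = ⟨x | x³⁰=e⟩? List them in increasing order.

|G| = 30 = 2 · 3 · 5. By Lagrange's theorem the order of any subgroup divides 30; the divisors of 30 are 1, 2, 3, 5, 6, 10, 15, 30.

Answer: 1, 2, 3, 5, 6, 10, 15, 30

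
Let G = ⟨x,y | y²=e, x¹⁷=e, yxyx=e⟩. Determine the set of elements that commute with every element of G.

An element z ∈ Z(G) iff z commutes with every generator.
For example e is central: e·x = x = x·e; e·y = y = y·e.
Whereas x ∉ Z(G) since x·y = xy ≠ x¹⁶y = y·x.
Checking each of the 34 elements this way gives Z(G) = {e}, of order 1.

Answer: {e}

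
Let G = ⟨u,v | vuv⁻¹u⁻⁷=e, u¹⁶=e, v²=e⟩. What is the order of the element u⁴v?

Compute successive powers until reaching e:
  (u⁴v)¹ = u⁴v, (u⁴v)² = e.
The smallest positive k with (u⁴v)ᵏ = e is 2.

Answer: 2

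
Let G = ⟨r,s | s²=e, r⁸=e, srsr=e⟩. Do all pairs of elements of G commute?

r·s = rs but s·r = r⁷s, so r·s ≠ s·r and G is not abelian.

Answer: No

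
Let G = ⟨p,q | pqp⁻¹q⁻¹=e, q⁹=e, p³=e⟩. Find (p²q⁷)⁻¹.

The order of (p²q⁷) is 9 (smallest k with (p²q⁷)ᵏ = e), so (p²q⁷)⁻¹ = (p²q⁷)⁸ = pq².
Check: (p²q⁷) · (pq²) → (p²q⁷) · p = q⁷;   (q⁷) · q² = e, giving e as required.

Answer: pq²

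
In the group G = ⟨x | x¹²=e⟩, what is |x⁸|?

Compute successive powers until reaching e:
  (x⁸)¹ = x⁸, (x⁸)² = x⁴, (x⁸)³ = e.
The smallest positive k with (x⁸)ᵏ = e is 3.

Answer: 3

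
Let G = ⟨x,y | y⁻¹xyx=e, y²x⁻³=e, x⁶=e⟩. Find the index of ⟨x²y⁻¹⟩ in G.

First find ord(x²y⁻¹) by computing successive powers:
  (x²y⁻¹)¹ = x²y⁻¹, (x²y⁻¹)² = x³, (x²y⁻¹)³ = x²y, (x²y⁻¹)⁴ = e.
So |⟨x²y⁻¹⟩| = ord(x²y⁻¹) = 4. With |G| = 12, by Lagrange [G : ⟨x²y⁻¹⟩] = 12/4 = 3.

Answer: 3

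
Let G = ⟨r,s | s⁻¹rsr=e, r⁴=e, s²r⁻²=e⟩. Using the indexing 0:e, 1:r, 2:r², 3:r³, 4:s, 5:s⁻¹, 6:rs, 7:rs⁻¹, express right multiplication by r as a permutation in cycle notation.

(0 1 2 3)(4 7 5 6)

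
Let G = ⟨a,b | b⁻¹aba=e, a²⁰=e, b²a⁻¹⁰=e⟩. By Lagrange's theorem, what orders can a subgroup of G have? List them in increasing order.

|G| = 40 = 2³ · 5. By Lagrange's theorem the order of any subgroup divides 40; the divisors of 40 are 1, 2, 4, 5, 8, 10, 20, 40.

Answer: 1, 2, 4, 5, 8, 10, 20, 40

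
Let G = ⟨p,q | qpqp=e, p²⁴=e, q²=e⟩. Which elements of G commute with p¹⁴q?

⟨p¹⁴q⟩ ⊆ C_G(p¹⁴q) since powers of p¹⁴q commute with p¹⁴q; so |C_G(p¹⁴q)| ≥ |⟨p¹⁴q⟩| = 2.
By orbit–stabilizer, |C_G(p¹⁴q)| = |G| / |conj. class of p¹⁴q| = 48 / 12 = 4.
The 4 elements commuting with p¹⁴q are {e, p¹², p²q, p¹⁴q}.

Answer: {e, p¹², p²q, p¹⁴q}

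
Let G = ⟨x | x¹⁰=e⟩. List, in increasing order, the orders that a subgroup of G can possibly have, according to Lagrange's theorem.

|G| = 10 = 2 · 5. By Lagrange's theorem the order of any subgroup divides 10; the divisors of 10 are 1, 2, 5, 10.

Answer: 1, 2, 5, 10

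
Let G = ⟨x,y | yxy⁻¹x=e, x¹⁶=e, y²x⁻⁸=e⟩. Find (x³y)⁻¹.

The order of (x³y) is 4 (smallest k with (x³y)ᵏ = e), so (x³y)⁻¹ = (x³y)³ = x³y⁻¹.
Check: (x³y) · (x³y⁻¹) → (x³y) · x³ = y;   y · y⁻¹ = e, giving e as required.

Answer: x³y⁻¹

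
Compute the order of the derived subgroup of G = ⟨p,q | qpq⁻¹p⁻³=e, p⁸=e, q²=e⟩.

G' = [G, G] is generated by all commutators. The generator-pair commutators are: [p, q] = p⁶.
The subgroup they normally generate is {e, p², p⁴, p⁶}, of order 4.
Check: |G/G'| = 16/4 = 4 is the order of the abelianisation.

Answer: 4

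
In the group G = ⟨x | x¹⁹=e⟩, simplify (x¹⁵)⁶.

Compute successive powers of (x¹⁵), reducing at each step:
  (x¹⁵)²: (x¹⁵) · x¹⁵ = x¹¹
  (x¹⁵)³: (x¹¹) · x¹⁵ = x⁷
  (x¹⁵)⁴: (x⁷) · x¹⁵ = x³
  (x¹⁵)⁵: (x³) · x¹⁵ = x¹⁸
  (x¹⁵)⁶: (x¹⁸) · x¹⁵ = x¹⁴

Answer: x¹⁴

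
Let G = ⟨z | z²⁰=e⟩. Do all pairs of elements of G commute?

G has a single generator, so G is cyclic and hence abelian.

Answer: Yes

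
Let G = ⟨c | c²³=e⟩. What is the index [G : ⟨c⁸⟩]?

First find ord(c⁸) by computing successive powers:
  (c⁸)¹ = c⁸, (c⁸)² = c¹⁶, (c⁸)³ = c, (c⁸)⁴ = c⁹, (c⁸)⁵ = c¹⁷, (c⁸)⁶ = c², (c⁸)⁷ = c¹⁰, (c⁸)⁸ = c¹⁸, (c⁸)⁹ = c³, (c⁸)¹⁰ = c¹¹, (c⁸)¹¹ = c¹⁹, (c⁸)¹² = c⁴, (c⁸)¹³ = c¹², (c⁸)¹⁴ = c²⁰, (c⁸)¹⁵ = c⁵, (c⁸)¹⁶ = c¹³, (c⁸)¹⁷ = c²¹, (c⁸)¹⁸ = c⁶, (c⁸)¹⁹ = c¹⁴, (c⁸)²⁰ = c²², (c⁸)²¹ = c⁷, (c⁸)²² = c¹⁵, (c⁸)²³ = e.
So |⟨c⁸⟩| = ord(c⁸) = 23. With |G| = 23, by Lagrange [G : ⟨c⁸⟩] = 23/23 = 1.

Answer: 1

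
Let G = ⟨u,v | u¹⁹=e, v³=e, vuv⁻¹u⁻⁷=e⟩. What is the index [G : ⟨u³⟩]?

First find ord(u³) by computing successive powers:
  (u³)¹ = u³, (u³)² = u⁶, (u³)³ = u⁹, (u³)⁴ = u¹², (u³)⁵ = u¹⁵, (u³)⁶ = u¹⁸, (u³)⁷ = u², (u³)⁸ = u⁵, (u³)⁹ = u⁸, (u³)¹⁰ = u¹¹, (u³)¹¹ = u¹⁴, (u³)¹² = u¹⁷, (u³)¹³ = u, (u³)¹⁴ = u⁴, (u³)¹⁵ = u⁷, (u³)¹⁶ = u¹⁰, (u³)¹⁷ = u¹³, (u³)¹⁸ = u¹⁶, (u³)¹⁹ = e.
So |⟨u³⟩| = ord(u³) = 19. With |G| = 57, by Lagrange [G : ⟨u³⟩] = 57/19 = 3.

Answer: 3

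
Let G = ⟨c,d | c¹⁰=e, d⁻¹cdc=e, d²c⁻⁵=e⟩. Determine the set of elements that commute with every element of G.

An element z ∈ Z(G) iff z commutes with every generator.
For example c⁵ is central: (c⁵)·c = c⁶ = c·(c⁵); (c⁵)·d = d⁻¹ = d·(c⁵).
Whereas c ∉ Z(G) since c·d = cd ≠ c⁴d⁻¹ = d·c.
Checking each of the 20 elements this way gives Z(G) = {e, c⁵}, of order 2.

Answer: {e, c⁵}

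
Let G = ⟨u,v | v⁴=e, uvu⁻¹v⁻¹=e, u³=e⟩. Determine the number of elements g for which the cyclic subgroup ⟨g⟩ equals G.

G is cyclic of order 12. An element generates G iff its order is 12, and a cyclic group of order 12 has exactly φ(12) = 4 such elements.

Answer: 4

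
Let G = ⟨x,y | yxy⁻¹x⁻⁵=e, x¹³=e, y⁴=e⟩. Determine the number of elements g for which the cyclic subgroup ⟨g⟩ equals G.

⟨g⟩ = G would require ord(g) = |G| = 52, but the maximum element order in G is 13 < 52. So G is not cyclic and no single element generates it: the count is 0.

Answer: 0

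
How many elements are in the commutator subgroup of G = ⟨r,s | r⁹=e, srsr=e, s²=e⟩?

G' = [G, G] is generated by all commutators. The generator-pair commutators are: [r, s] = r².
The subgroup they normally generate is {e, r, r², r³, r⁴, r⁵, r⁶, r⁷, r⁸}, of order 9.
Check: |G/G'| = 18/9 = 2 is the order of the abelianisation.

Answer: 9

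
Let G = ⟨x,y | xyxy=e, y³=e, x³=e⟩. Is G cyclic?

Every cyclic group is abelian. But x·y = xy while y·x = x²y², so x·y ≠ y·x and G is not abelian. Hence G is not cyclic.

Answer: No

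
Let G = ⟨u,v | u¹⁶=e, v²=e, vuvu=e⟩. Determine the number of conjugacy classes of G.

The conjugacy classes (representative and size) are:
  [e] (size 1), [u¹⁵] (size 2), [u²] (size 2), [u³] (size 2), [u¹²] (size 2), [u⁵] (size 2), [u⁶] (size 2), [u⁷] (size 2), [u⁸] (size 1), [u²v] (size 8), [u¹⁵v] (size 8).
Class equation: 1 + 2 + 2 + 2 + 2 + 2 + 2 + 2 + 1 + 8 + 8 = 32 = |G|. So G has 11 conjugacy classes.

Answer: 11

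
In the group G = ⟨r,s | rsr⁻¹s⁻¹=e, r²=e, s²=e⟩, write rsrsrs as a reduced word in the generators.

Multiply left to right, reducing at each step:
  r · s = rs
  (rs) · r = s
  s · s = e
  e · r = r
  r · s = rs

Answer: rs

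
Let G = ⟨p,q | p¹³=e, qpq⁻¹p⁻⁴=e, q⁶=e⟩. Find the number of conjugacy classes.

The conjugacy classes (representative and size) are:
  [e] (size 1), [p⁴] (size 6), [p¹¹] (size 6), [p⁷q] (size 13), [p⁸q²] (size 13), [p¹²q³] (size 13), [p⁵q⁴] (size 13), [p¹¹q⁵] (size 13).
Class equation: 1 + 6 + 6 + 13 + 13 + 13 + 13 + 13 = 78 = |G|. So G has 8 conjugacy classes.

Answer: 8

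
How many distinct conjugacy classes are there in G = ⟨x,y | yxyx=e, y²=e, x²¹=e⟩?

The conjugacy classes (representative and size) are:
  [e] (size 1), [x²⁰] (size 2), [x²] (size 2), [x³] (size 2), [x¹⁷] (size 2), [x⁵] (size 2), [x⁶] (size 2), [x⁷] (size 2), [x⁸] (size 2), [x⁹] (size 2), [x¹⁰] (size 2), [y] (size 21).
Class equation: 1 + 2 + 2 + 2 + 2 + 2 + 2 + 2 + 2 + 2 + 2 + 21 = 42 = |G|. So G has 12 conjugacy classes.

Answer: 12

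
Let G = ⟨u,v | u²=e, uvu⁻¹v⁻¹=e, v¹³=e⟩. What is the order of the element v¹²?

Compute successive powers until reaching e:
  (v¹²)¹ = v¹², (v¹²)² = v¹¹, (v¹²)³ = v¹⁰, (v¹²)⁴ = v⁹, (v¹²)⁵ = v⁸, (v¹²)⁶ = v⁷, (v¹²)⁷ = v⁶, (v¹²)⁸ = v⁵, (v¹²)⁹ = v⁴, (v¹²)¹⁰ = v³, (v¹²)¹¹ = v², (v¹²)¹² = v, (v¹²)¹³ = e.
The smallest positive k with (v¹²)ᵏ = e is 13.

Answer: 13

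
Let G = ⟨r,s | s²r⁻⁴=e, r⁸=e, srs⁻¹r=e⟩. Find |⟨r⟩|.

|⟨r⟩| equals the order of r. Compute successive powers until reaching e:
  r¹ = r, r² = r², r³ = r³, r⁴ = r⁴, r⁵ = r⁵, r⁶ = r⁶, r⁷ = r⁷, r⁸ = e.
The smallest positive k with rᵏ = e is 8, so |⟨r⟩| = 8.

Answer: 8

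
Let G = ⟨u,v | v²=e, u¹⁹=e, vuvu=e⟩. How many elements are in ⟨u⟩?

|⟨u⟩| equals the order of u. Compute successive powers until reaching e:
  u¹ = u, u² = u², u³ = u³, u⁴ = u⁴, u⁵ = u⁵, u⁶ = u⁶, u⁷ = u⁷, u⁸ = u⁸, u⁹ = u⁹, u¹⁰ = u¹⁰, u¹¹ = u¹¹, u¹² = u¹², u¹³ = u¹³, u¹⁴ = u¹⁴, u¹⁵ = u¹⁵, u¹⁶ = u¹⁶, u¹⁷ = u¹⁷, u¹⁸ = u¹⁸, u¹⁹ = e.
The smallest positive k with uᵏ = e is 19, so |⟨u⟩| = 19.

Answer: 19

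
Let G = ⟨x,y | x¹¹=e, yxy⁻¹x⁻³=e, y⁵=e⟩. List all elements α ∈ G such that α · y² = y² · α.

⟨y²⟩ ⊆ C_G(y²) since powers of y² commute with y²; so |C_G(y²)| ≥ |⟨y²⟩| = 5.
By orbit–stabilizer, |C_G(y²)| = |G| / |conj. class of y²| = 55 / 11 = 5.
The 5 elements commuting with y² are {e, y, y², y³, y⁴}.

Answer: {e, y, y², y³, y⁴}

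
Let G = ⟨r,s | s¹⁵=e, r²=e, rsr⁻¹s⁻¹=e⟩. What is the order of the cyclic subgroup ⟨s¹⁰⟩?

|⟨s¹⁰⟩| equals the order of s¹⁰. Compute successive powers until reaching e:
  (s¹⁰)¹ = s¹⁰, (s¹⁰)² = s⁵, (s¹⁰)³ = e.
The smallest positive k with (s¹⁰)ᵏ = e is 3, so |⟨s¹⁰⟩| = 3.

Answer: 3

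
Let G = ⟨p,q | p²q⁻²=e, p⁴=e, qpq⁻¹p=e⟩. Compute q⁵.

Compute successive powers of q, reducing at each step:
  q²: q · q = p²
  q³: (p²) · q = q⁻¹
  q⁴: (q⁻¹) · q = e
  q⁵: e · q = q

Answer: q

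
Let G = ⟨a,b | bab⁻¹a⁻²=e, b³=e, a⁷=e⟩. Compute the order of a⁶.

Compute successive powers until reaching e:
  (a⁶)¹ = a⁶, (a⁶)² = a⁵, (a⁶)³ = a⁴, (a⁶)⁴ = a³, (a⁶)⁵ = a², (a⁶)⁶ = a, (a⁶)⁷ = e.
The smallest positive k with (a⁶)ᵏ = e is 7.

Answer: 7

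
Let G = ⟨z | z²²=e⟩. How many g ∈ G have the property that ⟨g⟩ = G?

G is cyclic of order 22. An element generates G iff its order is 22, and a cyclic group of order 22 has exactly φ(22) = 10 such elements.

Answer: 10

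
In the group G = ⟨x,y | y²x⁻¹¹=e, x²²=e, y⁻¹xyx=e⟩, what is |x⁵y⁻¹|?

Compute successive powers until reaching e:
  (x⁵y⁻¹)¹ = x⁵y⁻¹, (x⁵y⁻¹)² = x¹¹, (x⁵y⁻¹)³ = x⁵y, (x⁵y⁻¹)⁴ = e.
The smallest positive k with (x⁵y⁻¹)ᵏ = e is 4.

Answer: 4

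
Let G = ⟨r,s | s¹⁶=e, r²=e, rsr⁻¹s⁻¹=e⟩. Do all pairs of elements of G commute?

Each pair of generators commutes: r·s = rs = s·r. Since the generators pairwise commute, every element of G commutes with every other, so G is abelian.

Answer: Yes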